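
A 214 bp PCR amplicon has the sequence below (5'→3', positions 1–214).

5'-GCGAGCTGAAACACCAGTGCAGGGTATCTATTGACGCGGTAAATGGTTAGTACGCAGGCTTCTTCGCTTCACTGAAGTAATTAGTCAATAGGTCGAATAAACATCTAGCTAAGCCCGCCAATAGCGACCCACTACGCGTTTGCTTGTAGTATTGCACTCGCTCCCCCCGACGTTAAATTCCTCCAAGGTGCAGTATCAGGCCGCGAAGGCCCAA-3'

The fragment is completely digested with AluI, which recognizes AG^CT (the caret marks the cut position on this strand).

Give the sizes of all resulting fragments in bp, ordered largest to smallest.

AluI sites (AGCT) start at positions 4, 107.
AluI cuts after base 2 of each site, so after positions 5, 108.
Linear molecule, 2 cuts → 3 fragments:
  1–5 → 5 bp
  6–108 → 103 bp
  109–214 → 106 bp
Sorted largest to smallest: 106, 103, 5 bp.

106, 103, 5 bp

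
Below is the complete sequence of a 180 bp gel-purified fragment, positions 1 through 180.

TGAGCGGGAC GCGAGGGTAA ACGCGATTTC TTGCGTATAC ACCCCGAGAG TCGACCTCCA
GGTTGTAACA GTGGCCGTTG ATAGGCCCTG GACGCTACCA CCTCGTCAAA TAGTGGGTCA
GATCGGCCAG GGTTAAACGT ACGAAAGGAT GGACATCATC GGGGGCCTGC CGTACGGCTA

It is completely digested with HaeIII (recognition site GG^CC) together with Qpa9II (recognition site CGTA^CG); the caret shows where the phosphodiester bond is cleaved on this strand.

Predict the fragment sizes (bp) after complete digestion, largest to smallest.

HaeIII sites (GGCC) start at positions 73, 84, 125, 164.
HaeIII cuts after base 2 of each site, so after positions 74, 85, 126, 165.
Qpa9II sites (CGTACG) start at positions 138, 171.
Qpa9II cuts after base 4 of each site, so after positions 141, 174.
Combined cut positions: 74, 85, 126, 141, 165, 174.
Linear molecule, 6 cuts → 7 fragments:
  1–74 → 74 bp
  75–85 → 11 bp
  86–126 → 41 bp
  127–141 → 15 bp
  142–165 → 24 bp
  166–174 → 9 bp
  175–180 → 6 bp
Sorted largest to smallest: 74, 41, 24, 15, 11, 9, 6 bp.

74, 41, 24, 15, 11, 9, 6 bp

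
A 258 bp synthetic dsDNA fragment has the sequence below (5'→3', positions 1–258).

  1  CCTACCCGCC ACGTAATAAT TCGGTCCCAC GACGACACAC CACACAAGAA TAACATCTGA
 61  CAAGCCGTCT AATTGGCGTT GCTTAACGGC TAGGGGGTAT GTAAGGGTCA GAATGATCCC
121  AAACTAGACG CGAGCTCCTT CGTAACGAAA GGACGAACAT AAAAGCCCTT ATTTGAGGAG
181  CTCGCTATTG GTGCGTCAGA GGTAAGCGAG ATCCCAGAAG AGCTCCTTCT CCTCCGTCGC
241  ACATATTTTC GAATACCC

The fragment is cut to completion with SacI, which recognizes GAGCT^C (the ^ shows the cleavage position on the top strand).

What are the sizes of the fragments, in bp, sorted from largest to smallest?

136, 46, 42, 34 bp

SacI sites (GAGCTC) start at positions 132, 178, 220.
SacI cuts after base 5 of each site (before the last base), so after positions 136, 182, 224.
Linear molecule, 3 cuts → 4 fragments:
  1–136 → 136 bp
  137–182 → 46 bp
  183–224 → 42 bp
  225–258 → 34 bp
Sorted largest to smallest: 136, 46, 42, 34 bp.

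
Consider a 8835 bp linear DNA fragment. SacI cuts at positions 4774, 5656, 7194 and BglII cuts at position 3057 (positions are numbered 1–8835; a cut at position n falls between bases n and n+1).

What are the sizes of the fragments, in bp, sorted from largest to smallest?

Combined cut positions (sorted): 3057, 4774, 5656, 7194.
Linear molecule, 4 cuts → 5 fragments:
  3057 − 0 = 3057 bp
  4774 − 3057 = 1717 bp
  5656 − 4774 = 882 bp
  7194 − 5656 = 1538 bp
  8835 − 7194 = 1641 bp
Sorted largest to smallest: 3057, 1717, 1641, 1538, 882 bp.

3057, 1717, 1641, 1538, 882 bp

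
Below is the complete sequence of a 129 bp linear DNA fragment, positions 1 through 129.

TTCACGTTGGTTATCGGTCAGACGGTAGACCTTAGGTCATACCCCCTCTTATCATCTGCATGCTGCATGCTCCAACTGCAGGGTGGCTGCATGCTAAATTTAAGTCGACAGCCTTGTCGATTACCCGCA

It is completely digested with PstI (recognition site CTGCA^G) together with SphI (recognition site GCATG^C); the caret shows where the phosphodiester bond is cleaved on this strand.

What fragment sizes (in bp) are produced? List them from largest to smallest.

62, 36, 13, 11, 7 bp

The PstI site (CTGCAG) starts at position 76.
PstI cuts after base 5 of each site (before the last base), so after position 80.
SphI sites (GCATGC) start at positions 58, 65, 89.
SphI cuts after base 5 of each site (before the last base), so after positions 62, 69, 93.
Combined cut positions: 62, 69, 80, 93.
Linear molecule, 4 cuts → 5 fragments:
  1–62 → 62 bp
  63–69 → 7 bp
  70–80 → 11 bp
  81–93 → 13 bp
  94–129 → 36 bp
Sorted largest to smallest: 62, 36, 13, 11, 7 bp.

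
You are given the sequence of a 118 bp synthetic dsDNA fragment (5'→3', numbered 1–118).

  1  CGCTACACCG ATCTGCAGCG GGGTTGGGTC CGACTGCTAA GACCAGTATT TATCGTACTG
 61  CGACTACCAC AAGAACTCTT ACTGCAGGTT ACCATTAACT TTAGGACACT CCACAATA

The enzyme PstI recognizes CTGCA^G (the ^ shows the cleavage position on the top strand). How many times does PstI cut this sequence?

CTGCAG occurs starting at positions 13, 82.
PstI cuts at 2 sites.

2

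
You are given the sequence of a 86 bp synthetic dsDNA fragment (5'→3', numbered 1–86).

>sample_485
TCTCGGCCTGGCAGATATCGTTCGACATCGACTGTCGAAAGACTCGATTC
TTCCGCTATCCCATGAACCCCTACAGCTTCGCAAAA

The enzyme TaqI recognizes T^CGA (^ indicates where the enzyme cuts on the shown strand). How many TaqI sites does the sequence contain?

TCGA occurs starting at positions 22, 28, 35, 44.
TaqI cuts at 4 sites.

4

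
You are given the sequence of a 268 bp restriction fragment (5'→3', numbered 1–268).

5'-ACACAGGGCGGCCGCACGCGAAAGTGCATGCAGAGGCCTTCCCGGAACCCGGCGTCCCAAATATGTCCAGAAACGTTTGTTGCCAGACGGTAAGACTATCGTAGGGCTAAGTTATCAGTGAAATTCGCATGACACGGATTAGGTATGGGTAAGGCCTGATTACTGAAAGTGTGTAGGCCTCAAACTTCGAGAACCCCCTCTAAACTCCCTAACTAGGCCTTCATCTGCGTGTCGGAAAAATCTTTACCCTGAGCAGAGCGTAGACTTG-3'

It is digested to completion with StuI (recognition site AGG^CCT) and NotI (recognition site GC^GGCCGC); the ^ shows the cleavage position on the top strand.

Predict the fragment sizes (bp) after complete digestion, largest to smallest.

StuI sites (AGGCCT) start at positions 34, 152, 175, 215.
StuI cuts after base 3 of each site, so after positions 36, 154, 177, 217.
The NotI site (GCGGCCGC) starts at position 8.
NotI cuts after base 2 of each site, so after position 9.
Combined cut positions: 9, 36, 154, 177, 217.
Linear molecule, 5 cuts → 6 fragments:
  1–9 → 9 bp
  10–36 → 27 bp
  37–154 → 118 bp
  155–177 → 23 bp
  178–217 → 40 bp
  218–268 → 51 bp
Sorted largest to smallest: 118, 51, 40, 27, 23, 9 bp.

118, 51, 40, 27, 23, 9 bp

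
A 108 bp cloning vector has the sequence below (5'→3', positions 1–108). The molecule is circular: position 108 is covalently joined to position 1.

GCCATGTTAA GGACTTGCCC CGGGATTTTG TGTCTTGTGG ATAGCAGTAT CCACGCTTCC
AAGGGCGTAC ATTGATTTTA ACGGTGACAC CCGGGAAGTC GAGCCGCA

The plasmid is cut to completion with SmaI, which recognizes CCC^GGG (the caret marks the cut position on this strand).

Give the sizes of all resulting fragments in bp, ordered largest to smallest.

71, 37 bp

SmaI sites (CCCGGG) start at positions 19, 90.
SmaI cuts after base 3 of each site, so after positions 21, 92.
Circular molecule, 2 cuts → 2 fragments:
  22–92 → 71 bp
  93–108 then 1–21 → 16 + 21 = 37 bp
Sorted largest to smallest: 71, 37 bp.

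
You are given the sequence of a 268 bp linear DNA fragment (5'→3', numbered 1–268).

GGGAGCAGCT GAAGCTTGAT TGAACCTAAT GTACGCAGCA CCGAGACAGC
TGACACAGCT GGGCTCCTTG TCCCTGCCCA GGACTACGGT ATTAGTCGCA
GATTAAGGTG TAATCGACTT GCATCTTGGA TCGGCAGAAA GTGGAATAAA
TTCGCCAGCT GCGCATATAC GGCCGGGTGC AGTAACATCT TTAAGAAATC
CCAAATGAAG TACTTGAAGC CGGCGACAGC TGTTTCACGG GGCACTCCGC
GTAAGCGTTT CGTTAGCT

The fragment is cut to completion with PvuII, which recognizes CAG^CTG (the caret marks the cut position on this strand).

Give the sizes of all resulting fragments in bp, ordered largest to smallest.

100, 71, 41, 39, 9, 8 bp

PvuII sites (CAGCTG) start at positions 6, 47, 56, 156, 227.
PvuII cuts after base 3 of each site, so after positions 8, 49, 58, 158, 229.
Linear molecule, 5 cuts → 6 fragments:
  1–8 → 8 bp
  9–49 → 41 bp
  50–58 → 9 bp
  59–158 → 100 bp
  159–229 → 71 bp
  230–268 → 39 bp
Sorted largest to smallest: 100, 71, 41, 39, 9, 8 bp.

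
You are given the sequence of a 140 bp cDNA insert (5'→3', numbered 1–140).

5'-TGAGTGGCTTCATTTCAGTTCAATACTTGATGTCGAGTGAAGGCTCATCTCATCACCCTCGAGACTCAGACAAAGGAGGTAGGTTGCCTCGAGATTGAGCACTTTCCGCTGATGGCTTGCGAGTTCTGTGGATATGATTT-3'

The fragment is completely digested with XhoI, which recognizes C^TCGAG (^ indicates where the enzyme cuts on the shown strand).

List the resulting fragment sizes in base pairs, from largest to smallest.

XhoI sites (CTCGAG) start at positions 58, 88.
XhoI cuts after the first base of each site, so after positions 58, 88.
Linear molecule, 2 cuts → 3 fragments:
  1–58 → 58 bp
  59–88 → 30 bp
  89–140 → 52 bp
Sorted largest to smallest: 58, 52, 30 bp.

58, 52, 30 bp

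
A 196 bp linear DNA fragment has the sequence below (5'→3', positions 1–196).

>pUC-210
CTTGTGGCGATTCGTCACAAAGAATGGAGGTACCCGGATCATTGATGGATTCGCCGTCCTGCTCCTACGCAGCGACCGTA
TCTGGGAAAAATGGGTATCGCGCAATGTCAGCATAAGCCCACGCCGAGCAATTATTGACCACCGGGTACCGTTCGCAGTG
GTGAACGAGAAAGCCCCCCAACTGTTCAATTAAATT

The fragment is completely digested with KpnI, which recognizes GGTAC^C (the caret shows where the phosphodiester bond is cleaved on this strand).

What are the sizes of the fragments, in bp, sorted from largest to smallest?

KpnI sites (GGTACC) start at positions 29, 145.
KpnI cuts after base 5 of each site (before the last base), so after positions 33, 149.
Linear molecule, 2 cuts → 3 fragments:
  1–33 → 33 bp
  34–149 → 116 bp
  150–196 → 47 bp
Sorted largest to smallest: 116, 47, 33 bp.

116, 47, 33 bp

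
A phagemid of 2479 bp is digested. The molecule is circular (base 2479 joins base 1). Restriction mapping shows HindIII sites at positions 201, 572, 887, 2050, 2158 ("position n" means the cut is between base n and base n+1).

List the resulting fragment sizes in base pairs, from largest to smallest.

1163, 522, 371, 315, 108 bp

Circular molecule, 5 cuts → 5 fragments:
  572 − 201 = 371 bp
  887 − 572 = 315 bp
  2050 − 887 = 1163 bp
  2158 − 2050 = 108 bp
  wrap: 2479 − 2158 + 201 = 522 bp
Sorted largest to smallest: 1163, 522, 371, 315, 108 bp.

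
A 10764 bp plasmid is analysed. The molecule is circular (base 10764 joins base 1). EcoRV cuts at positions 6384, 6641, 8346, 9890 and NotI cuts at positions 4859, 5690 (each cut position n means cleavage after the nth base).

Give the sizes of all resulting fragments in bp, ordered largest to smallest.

5733, 1705, 1544, 831, 694, 257 bp

Combined cut positions (sorted): 4859, 5690, 6384, 6641, 8346, 9890.
Circular molecule, 6 cuts → 6 fragments:
  5690 − 4859 = 831 bp
  6384 − 5690 = 694 bp
  6641 − 6384 = 257 bp
  8346 − 6641 = 1705 bp
  9890 − 8346 = 1544 bp
  wrap: 10764 − 9890 + 4859 = 5733 bp
Sorted largest to smallest: 5733, 1705, 1544, 831, 694, 257 bp.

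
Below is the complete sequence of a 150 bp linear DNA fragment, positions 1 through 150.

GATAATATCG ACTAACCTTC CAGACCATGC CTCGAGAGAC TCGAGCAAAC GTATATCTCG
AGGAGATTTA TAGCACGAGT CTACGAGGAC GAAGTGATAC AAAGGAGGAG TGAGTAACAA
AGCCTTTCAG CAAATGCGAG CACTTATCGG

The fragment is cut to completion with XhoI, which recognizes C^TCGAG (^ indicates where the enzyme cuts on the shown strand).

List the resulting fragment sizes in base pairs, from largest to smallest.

XhoI sites (CTCGAG) start at positions 31, 40, 57.
XhoI cuts after the first base of each site, so after positions 31, 40, 57.
Linear molecule, 3 cuts → 4 fragments:
  1–31 → 31 bp
  32–40 → 9 bp
  41–57 → 17 bp
  58–150 → 93 bp
Sorted largest to smallest: 93, 31, 17, 9 bp.

93, 31, 17, 9 bp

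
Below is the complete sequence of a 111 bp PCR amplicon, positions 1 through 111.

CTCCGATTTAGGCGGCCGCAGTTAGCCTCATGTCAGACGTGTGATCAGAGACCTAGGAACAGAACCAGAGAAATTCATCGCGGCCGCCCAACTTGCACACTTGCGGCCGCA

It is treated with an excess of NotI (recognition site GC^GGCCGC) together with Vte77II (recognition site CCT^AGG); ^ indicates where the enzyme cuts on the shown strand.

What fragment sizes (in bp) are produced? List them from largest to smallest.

41, 27, 23, 13, 7 bp

NotI sites (GCGGCCGC) start at positions 12, 80, 103.
NotI cuts after base 2 of each site, so after positions 13, 81, 104.
The Vte77II site (CCTAGG) starts at position 52.
Vte77II cuts after base 3 of each site, so after position 54.
Combined cut positions: 13, 54, 81, 104.
Linear molecule, 4 cuts → 5 fragments:
  1–13 → 13 bp
  14–54 → 41 bp
  55–81 → 27 bp
  82–104 → 23 bp
  105–111 → 7 bp
Sorted largest to smallest: 41, 27, 23, 13, 7 bp.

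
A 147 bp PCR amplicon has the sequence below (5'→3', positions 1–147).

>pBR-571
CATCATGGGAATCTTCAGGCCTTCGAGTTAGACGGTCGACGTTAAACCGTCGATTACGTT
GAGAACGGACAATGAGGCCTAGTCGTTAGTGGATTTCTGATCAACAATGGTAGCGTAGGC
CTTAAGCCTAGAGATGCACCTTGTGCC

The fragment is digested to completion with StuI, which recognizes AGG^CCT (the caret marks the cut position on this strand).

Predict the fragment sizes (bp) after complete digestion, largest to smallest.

58, 42, 28, 19 bp

StuI sites (AGGCCT) start at positions 17, 75, 117.
StuI cuts after base 3 of each site, so after positions 19, 77, 119.
Linear molecule, 3 cuts → 4 fragments:
  1–19 → 19 bp
  20–77 → 58 bp
  78–119 → 42 bp
  120–147 → 28 bp
Sorted largest to smallest: 58, 42, 28, 19 bp.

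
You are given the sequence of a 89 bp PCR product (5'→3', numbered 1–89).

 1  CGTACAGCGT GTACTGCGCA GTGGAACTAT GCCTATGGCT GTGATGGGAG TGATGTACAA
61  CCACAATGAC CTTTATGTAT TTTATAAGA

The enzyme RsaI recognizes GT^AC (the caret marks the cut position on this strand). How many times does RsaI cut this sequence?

GTAC occurs starting at positions 2, 11, 55.
RsaI cuts at 3 sites.

3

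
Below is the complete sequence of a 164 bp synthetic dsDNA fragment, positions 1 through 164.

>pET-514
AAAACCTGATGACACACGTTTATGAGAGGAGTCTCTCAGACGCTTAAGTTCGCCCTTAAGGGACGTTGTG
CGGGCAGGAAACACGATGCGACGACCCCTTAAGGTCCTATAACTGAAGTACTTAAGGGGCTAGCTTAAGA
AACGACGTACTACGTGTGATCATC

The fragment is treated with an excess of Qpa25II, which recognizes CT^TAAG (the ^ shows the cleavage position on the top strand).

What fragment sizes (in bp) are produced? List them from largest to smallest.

44, 43, 29, 23, 13, 12 bp

Qpa25II sites (CTTAAG) start at positions 43, 55, 98, 121, 134.
Qpa25II cuts after base 2 of each site, so after positions 44, 56, 99, 122, 135.
Linear molecule, 5 cuts → 6 fragments:
  1–44 → 44 bp
  45–56 → 12 bp
  57–99 → 43 bp
  100–122 → 23 bp
  123–135 → 13 bp
  136–164 → 29 bp
Sorted largest to smallest: 44, 43, 29, 23, 13, 12 bp.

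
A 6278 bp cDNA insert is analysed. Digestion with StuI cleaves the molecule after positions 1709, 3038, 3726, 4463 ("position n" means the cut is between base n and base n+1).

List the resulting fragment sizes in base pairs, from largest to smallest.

1815, 1709, 1329, 737, 688 bp

Linear molecule, 4 cuts → 5 fragments:
  1709 − 0 = 1709 bp
  3038 − 1709 = 1329 bp
  3726 − 3038 = 688 bp
  4463 − 3726 = 737 bp
  6278 − 4463 = 1815 bp
Sorted largest to smallest: 1815, 1709, 1329, 737, 688 bp.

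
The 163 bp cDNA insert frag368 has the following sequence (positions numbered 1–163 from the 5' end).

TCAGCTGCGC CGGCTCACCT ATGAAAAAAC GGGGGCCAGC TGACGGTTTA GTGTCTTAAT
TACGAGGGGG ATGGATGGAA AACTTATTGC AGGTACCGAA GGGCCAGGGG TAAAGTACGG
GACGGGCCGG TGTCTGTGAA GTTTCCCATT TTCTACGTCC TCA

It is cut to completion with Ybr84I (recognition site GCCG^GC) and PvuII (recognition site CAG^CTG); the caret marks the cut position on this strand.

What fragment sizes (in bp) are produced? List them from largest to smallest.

The Ybr84I site (GCCGGC) starts at position 9.
Ybr84I cuts after base 4 of each site, so after position 12.
PvuII sites (CAGCTG) start at positions 2, 37.
PvuII cuts after base 3 of each site, so after positions 4, 39.
Combined cut positions: 4, 12, 39.
Linear molecule, 3 cuts → 4 fragments:
  1–4 → 4 bp
  5–12 → 8 bp
  13–39 → 27 bp
  40–163 → 124 bp
Sorted largest to smallest: 124, 27, 8, 4 bp.

124, 27, 8, 4 bp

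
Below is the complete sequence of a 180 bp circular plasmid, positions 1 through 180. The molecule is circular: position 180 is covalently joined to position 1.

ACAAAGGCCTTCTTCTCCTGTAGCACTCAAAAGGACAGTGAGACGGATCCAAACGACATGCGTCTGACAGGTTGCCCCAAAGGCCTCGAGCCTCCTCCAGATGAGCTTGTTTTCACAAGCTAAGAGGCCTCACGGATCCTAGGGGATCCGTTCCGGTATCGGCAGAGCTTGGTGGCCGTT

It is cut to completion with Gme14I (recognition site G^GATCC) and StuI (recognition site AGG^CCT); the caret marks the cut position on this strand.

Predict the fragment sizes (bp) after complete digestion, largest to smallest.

Gme14I sites (GGATCC) start at positions 45, 134, 144.
Gme14I cuts after the first base of each site, so after positions 45, 134, 144.
StuI sites (AGGCCT) start at positions 5, 81, 125.
StuI cuts after base 3 of each site, so after positions 7, 83, 127.
Combined cut positions: 7, 45, 83, 127, 134, 144.
Circular molecule, 6 cuts → 6 fragments:
  8–45 → 38 bp
  46–83 → 38 bp
  84–127 → 44 bp
  128–134 → 7 bp
  135–144 → 10 bp
  145–180 then 1–7 → 36 + 7 = 43 bp
Sorted largest to smallest: 44, 43, 38, 38, 10, 7 bp.

44, 43, 38, 38, 10, 7 bp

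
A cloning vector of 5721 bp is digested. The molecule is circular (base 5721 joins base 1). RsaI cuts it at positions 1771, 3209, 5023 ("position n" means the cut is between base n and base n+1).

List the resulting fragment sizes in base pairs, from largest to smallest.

2469, 1814, 1438 bp

Circular molecule, 3 cuts → 3 fragments:
  3209 − 1771 = 1438 bp
  5023 − 3209 = 1814 bp
  wrap: 5721 − 5023 + 1771 = 2469 bp
Sorted largest to smallest: 2469, 1814, 1438 bp.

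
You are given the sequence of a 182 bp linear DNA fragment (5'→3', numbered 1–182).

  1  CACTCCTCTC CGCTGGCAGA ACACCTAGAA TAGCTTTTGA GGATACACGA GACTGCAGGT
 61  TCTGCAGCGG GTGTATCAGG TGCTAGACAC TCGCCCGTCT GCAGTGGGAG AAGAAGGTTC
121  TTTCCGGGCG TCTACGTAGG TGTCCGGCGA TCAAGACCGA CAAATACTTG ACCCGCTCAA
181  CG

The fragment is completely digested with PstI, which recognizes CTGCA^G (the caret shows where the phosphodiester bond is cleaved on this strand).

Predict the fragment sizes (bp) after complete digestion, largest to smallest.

PstI sites (CTGCAG) start at positions 53, 62, 99.
PstI cuts after base 5 of each site (before the last base), so after positions 57, 66, 103.
Linear molecule, 3 cuts → 4 fragments:
  1–57 → 57 bp
  58–66 → 9 bp
  67–103 → 37 bp
  104–182 → 79 bp
Sorted largest to smallest: 79, 57, 37, 9 bp.

79, 57, 37, 9 bp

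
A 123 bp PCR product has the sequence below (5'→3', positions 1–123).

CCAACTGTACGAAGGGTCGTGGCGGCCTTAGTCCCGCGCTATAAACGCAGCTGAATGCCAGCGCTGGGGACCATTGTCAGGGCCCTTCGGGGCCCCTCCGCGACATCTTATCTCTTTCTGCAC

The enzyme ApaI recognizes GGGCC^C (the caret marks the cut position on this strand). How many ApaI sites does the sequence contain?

GGGCCC occurs starting at positions 80, 90.
ApaI cuts at 2 sites.

2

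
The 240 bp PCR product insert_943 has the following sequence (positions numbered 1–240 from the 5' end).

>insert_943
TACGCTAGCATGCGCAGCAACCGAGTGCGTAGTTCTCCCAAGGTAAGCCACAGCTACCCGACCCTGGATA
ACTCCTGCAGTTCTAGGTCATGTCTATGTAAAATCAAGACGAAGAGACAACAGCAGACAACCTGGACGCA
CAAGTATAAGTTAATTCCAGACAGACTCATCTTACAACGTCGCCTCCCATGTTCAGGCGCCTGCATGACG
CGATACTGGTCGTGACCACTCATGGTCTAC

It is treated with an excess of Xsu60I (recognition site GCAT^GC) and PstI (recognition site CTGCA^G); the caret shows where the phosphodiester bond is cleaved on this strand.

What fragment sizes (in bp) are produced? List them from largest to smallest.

The Xsu60I site (GCATGC) starts at position 8.
Xsu60I cuts after base 4 of each site, so after position 11.
The PstI site (CTGCAG) starts at position 75.
PstI cuts after base 5 of each site (before the last base), so after position 79.
Combined cut positions: 11, 79.
Linear molecule, 2 cuts → 3 fragments:
  1–11 → 11 bp
  12–79 → 68 bp
  80–240 → 161 bp
Sorted largest to smallest: 161, 68, 11 bp.

161, 68, 11 bp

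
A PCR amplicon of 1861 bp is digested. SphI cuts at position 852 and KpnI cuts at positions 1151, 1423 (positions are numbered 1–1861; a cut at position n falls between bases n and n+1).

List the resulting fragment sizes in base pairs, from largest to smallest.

Combined cut positions (sorted): 852, 1151, 1423.
Linear molecule, 3 cuts → 4 fragments:
  852 − 0 = 852 bp
  1151 − 852 = 299 bp
  1423 − 1151 = 272 bp
  1861 − 1423 = 438 bp
Sorted largest to smallest: 852, 438, 299, 272 bp.

852, 438, 299, 272 bp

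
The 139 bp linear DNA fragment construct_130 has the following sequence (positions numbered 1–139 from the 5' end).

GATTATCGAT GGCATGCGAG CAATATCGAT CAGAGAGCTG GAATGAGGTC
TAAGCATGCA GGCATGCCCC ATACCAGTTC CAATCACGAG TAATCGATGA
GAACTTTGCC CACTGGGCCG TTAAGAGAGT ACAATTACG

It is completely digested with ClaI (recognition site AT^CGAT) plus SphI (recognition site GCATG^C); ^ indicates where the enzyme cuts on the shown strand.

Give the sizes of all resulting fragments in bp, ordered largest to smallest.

ClaI sites (ATCGAT) start at positions 5, 25, 93.
ClaI cuts after base 2 of each site, so after positions 6, 26, 94.
SphI sites (GCATGC) start at positions 12, 54, 62.
SphI cuts after base 5 of each site (before the last base), so after positions 16, 58, 66.
Combined cut positions: 6, 16, 26, 58, 66, 94.
Linear molecule, 6 cuts → 7 fragments:
  1–6 → 6 bp
  7–16 → 10 bp
  17–26 → 10 bp
  27–58 → 32 bp
  59–66 → 8 bp
  67–94 → 28 bp
  95–139 → 45 bp
Sorted largest to smallest: 45, 32, 28, 10, 10, 8, 6 bp.

45, 32, 28, 10, 10, 8, 6 bp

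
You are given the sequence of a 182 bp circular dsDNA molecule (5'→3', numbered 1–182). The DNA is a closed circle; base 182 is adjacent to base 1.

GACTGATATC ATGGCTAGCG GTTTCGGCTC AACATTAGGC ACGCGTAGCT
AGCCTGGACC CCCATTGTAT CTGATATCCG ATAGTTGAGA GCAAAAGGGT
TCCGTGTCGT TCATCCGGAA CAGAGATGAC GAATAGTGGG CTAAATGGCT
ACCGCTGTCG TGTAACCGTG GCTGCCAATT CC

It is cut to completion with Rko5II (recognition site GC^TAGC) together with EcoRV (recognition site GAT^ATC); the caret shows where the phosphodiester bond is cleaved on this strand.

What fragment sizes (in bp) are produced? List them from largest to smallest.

114, 34, 26, 8 bp

Rko5II sites (GCTAGC) start at positions 14, 48.
Rko5II cuts after base 2 of each site, so after positions 15, 49.
EcoRV sites (GATATC) start at positions 5, 73.
EcoRV cuts after base 3 of each site, so after positions 7, 75.
Combined cut positions: 7, 15, 49, 75.
Circular molecule, 4 cuts → 4 fragments:
  8–15 → 8 bp
  16–49 → 34 bp
  50–75 → 26 bp
  76–182 then 1–7 → 107 + 7 = 114 bp
Sorted largest to smallest: 114, 34, 26, 8 bp.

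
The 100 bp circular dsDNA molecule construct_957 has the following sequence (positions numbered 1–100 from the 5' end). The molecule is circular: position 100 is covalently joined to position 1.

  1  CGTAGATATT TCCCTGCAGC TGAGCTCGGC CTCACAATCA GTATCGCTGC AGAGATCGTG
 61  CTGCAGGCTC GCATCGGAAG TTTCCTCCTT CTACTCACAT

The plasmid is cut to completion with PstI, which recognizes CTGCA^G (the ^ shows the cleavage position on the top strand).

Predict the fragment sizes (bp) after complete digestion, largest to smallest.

PstI sites (CTGCAG) start at positions 14, 47, 61.
PstI cuts after base 5 of each site (before the last base), so after positions 18, 51, 65.
Circular molecule, 3 cuts → 3 fragments:
  19–51 → 33 bp
  52–65 → 14 bp
  66–100 then 1–18 → 35 + 18 = 53 bp
Sorted largest to smallest: 53, 33, 14 bp.

53, 33, 14 bp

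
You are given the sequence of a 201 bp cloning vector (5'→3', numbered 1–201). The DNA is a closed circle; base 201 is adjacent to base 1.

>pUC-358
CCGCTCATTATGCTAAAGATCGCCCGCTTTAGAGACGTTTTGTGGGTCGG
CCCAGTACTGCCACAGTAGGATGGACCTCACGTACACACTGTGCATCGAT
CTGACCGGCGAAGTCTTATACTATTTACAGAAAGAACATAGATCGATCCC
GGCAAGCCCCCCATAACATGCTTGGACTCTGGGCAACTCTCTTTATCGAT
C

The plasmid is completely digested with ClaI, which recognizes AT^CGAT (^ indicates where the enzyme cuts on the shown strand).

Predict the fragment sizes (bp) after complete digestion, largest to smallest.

101, 53, 47 bp

ClaI sites (ATCGAT) start at positions 95, 142, 195.
ClaI cuts after base 2 of each site, so after positions 96, 143, 196.
Circular molecule, 3 cuts → 3 fragments:
  97–143 → 47 bp
  144–196 → 53 bp
  197–201 then 1–96 → 5 + 96 = 101 bp
Sorted largest to smallest: 101, 53, 47 bp.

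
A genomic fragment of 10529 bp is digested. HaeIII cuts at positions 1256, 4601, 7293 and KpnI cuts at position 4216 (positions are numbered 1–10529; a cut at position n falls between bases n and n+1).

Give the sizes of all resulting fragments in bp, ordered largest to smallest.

Combined cut positions (sorted): 1256, 4216, 4601, 7293.
Linear molecule, 4 cuts → 5 fragments:
  1256 − 0 = 1256 bp
  4216 − 1256 = 2960 bp
  4601 − 4216 = 385 bp
  7293 − 4601 = 2692 bp
  10529 − 7293 = 3236 bp
Sorted largest to smallest: 3236, 2960, 2692, 1256, 385 bp.

3236, 2960, 2692, 1256, 385 bp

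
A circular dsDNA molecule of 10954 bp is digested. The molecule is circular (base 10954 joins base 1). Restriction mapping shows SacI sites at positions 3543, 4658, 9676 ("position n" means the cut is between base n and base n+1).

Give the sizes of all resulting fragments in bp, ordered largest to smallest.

Circular molecule, 3 cuts → 3 fragments:
  4658 − 3543 = 1115 bp
  9676 − 4658 = 5018 bp
  wrap: 10954 − 9676 + 3543 = 4821 bp
Sorted largest to smallest: 5018, 4821, 1115 bp.

5018, 4821, 1115 bp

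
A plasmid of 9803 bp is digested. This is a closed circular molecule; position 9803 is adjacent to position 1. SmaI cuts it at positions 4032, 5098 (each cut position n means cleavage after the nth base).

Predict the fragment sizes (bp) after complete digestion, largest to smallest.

8737, 1066 bp

Circular molecule, 2 cuts → 2 fragments:
  5098 − 4032 = 1066 bp
  wrap: 9803 − 5098 + 4032 = 8737 bp
Sorted largest to smallest: 8737, 1066 bp.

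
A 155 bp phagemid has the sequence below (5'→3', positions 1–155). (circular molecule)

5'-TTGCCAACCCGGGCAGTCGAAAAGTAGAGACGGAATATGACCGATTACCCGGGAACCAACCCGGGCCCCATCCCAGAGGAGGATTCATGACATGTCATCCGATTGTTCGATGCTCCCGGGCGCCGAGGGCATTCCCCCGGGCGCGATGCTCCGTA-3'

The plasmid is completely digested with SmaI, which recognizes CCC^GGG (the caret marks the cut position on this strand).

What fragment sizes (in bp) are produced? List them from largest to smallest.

55, 40, 27, 21, 12 bp

SmaI sites (CCCGGG) start at positions 8, 48, 60, 115, 136.
SmaI cuts after base 3 of each site, so after positions 10, 50, 62, 117, 138.
Circular molecule, 5 cuts → 5 fragments:
  11–50 → 40 bp
  51–62 → 12 bp
  63–117 → 55 bp
  118–138 → 21 bp
  139–155 then 1–10 → 17 + 10 = 27 bp
Sorted largest to smallest: 55, 40, 27, 21, 12 bp.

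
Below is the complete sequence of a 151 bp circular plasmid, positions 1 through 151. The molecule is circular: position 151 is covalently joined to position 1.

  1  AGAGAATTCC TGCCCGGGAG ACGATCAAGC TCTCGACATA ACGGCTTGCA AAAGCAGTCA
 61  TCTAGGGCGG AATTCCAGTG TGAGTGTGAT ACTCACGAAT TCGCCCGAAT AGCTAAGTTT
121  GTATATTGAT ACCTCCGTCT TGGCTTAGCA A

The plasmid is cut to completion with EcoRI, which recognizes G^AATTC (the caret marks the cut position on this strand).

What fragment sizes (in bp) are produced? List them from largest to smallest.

EcoRI sites (GAATTC) start at positions 4, 70, 97.
EcoRI cuts after the first base of each site, so after positions 4, 70, 97.
Circular molecule, 3 cuts → 3 fragments:
  5–70 → 66 bp
  71–97 → 27 bp
  98–151 then 1–4 → 54 + 4 = 58 bp
Sorted largest to smallest: 66, 58, 27 bp.

66, 58, 27 bp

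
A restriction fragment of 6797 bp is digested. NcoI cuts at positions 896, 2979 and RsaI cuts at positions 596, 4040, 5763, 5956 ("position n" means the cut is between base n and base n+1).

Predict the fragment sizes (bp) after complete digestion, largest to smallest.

Combined cut positions (sorted): 596, 896, 2979, 4040, 5763, 5956.
Linear molecule, 6 cuts → 7 fragments:
  596 − 0 = 596 bp
  896 − 596 = 300 bp
  2979 − 896 = 2083 bp
  4040 − 2979 = 1061 bp
  5763 − 4040 = 1723 bp
  5956 − 5763 = 193 bp
  6797 − 5956 = 841 bp
Sorted largest to smallest: 2083, 1723, 1061, 841, 596, 300, 193 bp.

2083, 1723, 1061, 841, 596, 300, 193 bp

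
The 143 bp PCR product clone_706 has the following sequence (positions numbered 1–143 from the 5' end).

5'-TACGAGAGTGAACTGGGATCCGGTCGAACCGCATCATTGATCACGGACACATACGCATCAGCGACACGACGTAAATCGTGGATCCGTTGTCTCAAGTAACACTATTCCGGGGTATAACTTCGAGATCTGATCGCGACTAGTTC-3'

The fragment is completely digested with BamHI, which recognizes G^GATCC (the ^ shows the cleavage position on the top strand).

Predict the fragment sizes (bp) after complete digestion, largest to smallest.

BamHI sites (GGATCC) start at positions 16, 80.
BamHI cuts after the first base of each site, so after positions 16, 80.
Linear molecule, 2 cuts → 3 fragments:
  1–16 → 16 bp
  17–80 → 64 bp
  81–143 → 63 bp
Sorted largest to smallest: 64, 63, 16 bp.

64, 63, 16 bp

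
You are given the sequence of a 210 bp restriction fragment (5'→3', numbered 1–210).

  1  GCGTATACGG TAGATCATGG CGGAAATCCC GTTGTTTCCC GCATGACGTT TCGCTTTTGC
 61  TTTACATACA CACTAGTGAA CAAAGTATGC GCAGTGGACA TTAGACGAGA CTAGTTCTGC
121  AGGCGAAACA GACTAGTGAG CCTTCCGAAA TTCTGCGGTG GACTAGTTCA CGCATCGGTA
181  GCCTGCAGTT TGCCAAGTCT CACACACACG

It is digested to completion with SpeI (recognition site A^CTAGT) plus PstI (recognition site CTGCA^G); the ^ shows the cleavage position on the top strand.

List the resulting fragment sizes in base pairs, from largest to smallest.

SpeI sites (ACTAGT) start at positions 72, 110, 132, 162.
SpeI cuts after the first base of each site, so after positions 72, 110, 132, 162.
PstI sites (CTGCAG) start at positions 117, 183.
PstI cuts after base 5 of each site (before the last base), so after positions 121, 187.
Combined cut positions: 72, 110, 121, 132, 162, 187.
Linear molecule, 6 cuts → 7 fragments:
  1–72 → 72 bp
  73–110 → 38 bp
  111–121 → 11 bp
  122–132 → 11 bp
  133–162 → 30 bp
  163–187 → 25 bp
  188–210 → 23 bp
Sorted largest to smallest: 72, 38, 30, 25, 23, 11, 11 bp.

72, 38, 30, 25, 23, 11, 11 bp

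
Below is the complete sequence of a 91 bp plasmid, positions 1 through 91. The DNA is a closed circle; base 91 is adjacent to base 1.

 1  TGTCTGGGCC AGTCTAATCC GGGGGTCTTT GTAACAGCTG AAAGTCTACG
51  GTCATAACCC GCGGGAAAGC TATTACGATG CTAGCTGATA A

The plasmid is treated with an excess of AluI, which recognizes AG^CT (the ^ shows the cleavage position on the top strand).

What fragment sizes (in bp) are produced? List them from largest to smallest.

44, 32, 15 bp

AluI sites (AGCT) start at positions 36, 68, 83.
AluI cuts after base 2 of each site, so after positions 37, 69, 84.
Circular molecule, 3 cuts → 3 fragments:
  38–69 → 32 bp
  70–84 → 15 bp
  85–91 then 1–37 → 7 + 37 = 44 bp
Sorted largest to smallest: 44, 32, 15 bp.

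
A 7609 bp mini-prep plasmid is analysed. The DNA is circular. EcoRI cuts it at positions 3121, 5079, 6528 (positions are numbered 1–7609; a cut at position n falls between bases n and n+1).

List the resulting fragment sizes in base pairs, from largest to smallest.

4202, 1958, 1449 bp

Circular molecule, 3 cuts → 3 fragments:
  5079 − 3121 = 1958 bp
  6528 − 5079 = 1449 bp
  wrap: 7609 − 6528 + 3121 = 4202 bp
Sorted largest to smallest: 4202, 1958, 1449 bp.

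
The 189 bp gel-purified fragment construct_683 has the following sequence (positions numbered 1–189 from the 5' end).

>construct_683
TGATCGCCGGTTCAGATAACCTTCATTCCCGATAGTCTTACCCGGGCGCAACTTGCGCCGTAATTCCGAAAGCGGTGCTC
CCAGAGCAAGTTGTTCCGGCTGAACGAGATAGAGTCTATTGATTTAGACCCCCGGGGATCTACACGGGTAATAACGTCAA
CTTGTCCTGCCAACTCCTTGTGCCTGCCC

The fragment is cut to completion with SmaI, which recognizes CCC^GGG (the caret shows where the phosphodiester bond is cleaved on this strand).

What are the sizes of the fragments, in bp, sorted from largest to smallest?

90, 56, 43 bp

SmaI sites (CCCGGG) start at positions 41, 131.
SmaI cuts after base 3 of each site, so after positions 43, 133.
Linear molecule, 2 cuts → 3 fragments:
  1–43 → 43 bp
  44–133 → 90 bp
  134–189 → 56 bp
Sorted largest to smallest: 90, 56, 43 bp.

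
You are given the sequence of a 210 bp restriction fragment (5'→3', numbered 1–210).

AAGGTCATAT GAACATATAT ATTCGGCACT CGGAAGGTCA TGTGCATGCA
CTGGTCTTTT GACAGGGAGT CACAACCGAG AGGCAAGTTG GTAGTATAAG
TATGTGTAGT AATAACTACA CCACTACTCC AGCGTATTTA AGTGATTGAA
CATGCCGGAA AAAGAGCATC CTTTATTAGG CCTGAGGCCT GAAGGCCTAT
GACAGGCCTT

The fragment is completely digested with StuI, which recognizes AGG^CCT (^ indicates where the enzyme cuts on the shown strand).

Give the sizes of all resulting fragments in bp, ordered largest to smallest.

180, 11, 8, 7, 4 bp

StuI sites (AGGCCT) start at positions 178, 185, 193, 204.
StuI cuts after base 3 of each site, so after positions 180, 187, 195, 206.
Linear molecule, 4 cuts → 5 fragments:
  1–180 → 180 bp
  181–187 → 7 bp
  188–195 → 8 bp
  196–206 → 11 bp
  207–210 → 4 bp
Sorted largest to smallest: 180, 11, 8, 7, 4 bp.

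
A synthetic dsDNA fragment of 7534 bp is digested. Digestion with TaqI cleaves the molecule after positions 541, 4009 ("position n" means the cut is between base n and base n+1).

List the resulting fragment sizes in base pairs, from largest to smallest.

3525, 3468, 541 bp

Linear molecule, 2 cuts → 3 fragments:
  541 − 0 = 541 bp
  4009 − 541 = 3468 bp
  7534 − 4009 = 3525 bp
Sorted largest to smallest: 3525, 3468, 541 bp.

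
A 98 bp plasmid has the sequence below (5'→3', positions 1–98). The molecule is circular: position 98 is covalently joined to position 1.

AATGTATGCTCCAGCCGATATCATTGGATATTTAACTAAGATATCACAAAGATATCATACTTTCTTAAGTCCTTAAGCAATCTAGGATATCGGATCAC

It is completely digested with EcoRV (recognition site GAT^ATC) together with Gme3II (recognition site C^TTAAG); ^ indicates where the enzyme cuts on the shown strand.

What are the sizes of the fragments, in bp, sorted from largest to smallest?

EcoRV sites (GATATC) start at positions 17, 40, 51, 86.
EcoRV cuts after base 3 of each site, so after positions 19, 42, 53, 88.
Gme3II sites (CTTAAG) start at positions 64, 72.
Gme3II cuts after the first base of each site, so after positions 64, 72.
Combined cut positions: 19, 42, 53, 64, 72, 88.
Circular molecule, 6 cuts → 6 fragments:
  20–42 → 23 bp
  43–53 → 11 bp
  54–64 → 11 bp
  65–72 → 8 bp
  73–88 → 16 bp
  89–98 then 1–19 → 10 + 19 = 29 bp
Sorted largest to smallest: 29, 23, 16, 11, 11, 8 bp.

29, 23, 16, 11, 11, 8 bp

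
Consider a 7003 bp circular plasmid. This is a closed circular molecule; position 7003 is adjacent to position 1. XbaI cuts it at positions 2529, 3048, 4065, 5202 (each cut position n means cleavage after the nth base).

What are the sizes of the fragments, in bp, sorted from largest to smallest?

4330, 1137, 1017, 519 bp

Circular molecule, 4 cuts → 4 fragments:
  3048 − 2529 = 519 bp
  4065 − 3048 = 1017 bp
  5202 − 4065 = 1137 bp
  wrap: 7003 − 5202 + 2529 = 4330 bp
Sorted largest to smallest: 4330, 1137, 1017, 519 bp.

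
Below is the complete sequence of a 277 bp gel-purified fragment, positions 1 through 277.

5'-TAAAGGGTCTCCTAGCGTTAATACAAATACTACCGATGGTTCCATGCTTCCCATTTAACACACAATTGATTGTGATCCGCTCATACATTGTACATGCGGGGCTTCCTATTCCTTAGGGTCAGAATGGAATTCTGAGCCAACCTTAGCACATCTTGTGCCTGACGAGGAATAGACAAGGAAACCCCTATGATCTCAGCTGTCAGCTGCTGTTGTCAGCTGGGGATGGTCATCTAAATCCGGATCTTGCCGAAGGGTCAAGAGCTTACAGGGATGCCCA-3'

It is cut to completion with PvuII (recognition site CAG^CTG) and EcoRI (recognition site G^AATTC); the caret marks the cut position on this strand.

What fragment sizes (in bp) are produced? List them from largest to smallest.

127, 69, 61, 13, 7 bp

PvuII sites (CAGCTG) start at positions 194, 201, 214.
PvuII cuts after base 3 of each site, so after positions 196, 203, 216.
The EcoRI site (GAATTC) starts at position 127.
EcoRI cuts after the first base of each site, so after position 127.
Combined cut positions: 127, 196, 203, 216.
Linear molecule, 4 cuts → 5 fragments:
  1–127 → 127 bp
  128–196 → 69 bp
  197–203 → 7 bp
  204–216 → 13 bp
  217–277 → 61 bp
Sorted largest to smallest: 127, 69, 61, 13, 7 bp.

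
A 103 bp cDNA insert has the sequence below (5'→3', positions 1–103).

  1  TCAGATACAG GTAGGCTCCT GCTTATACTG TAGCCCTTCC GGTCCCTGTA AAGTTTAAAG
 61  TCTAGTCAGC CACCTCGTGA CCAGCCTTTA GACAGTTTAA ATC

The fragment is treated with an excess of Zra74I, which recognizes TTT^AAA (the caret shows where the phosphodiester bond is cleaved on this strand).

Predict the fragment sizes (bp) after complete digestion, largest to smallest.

56, 42, 5 bp

Zra74I sites (TTTAAA) start at positions 54, 96.
Zra74I cuts after base 3 of each site, so after positions 56, 98.
Linear molecule, 2 cuts → 3 fragments:
  1–56 → 56 bp
  57–98 → 42 bp
  99–103 → 5 bp
Sorted largest to smallest: 56, 42, 5 bp.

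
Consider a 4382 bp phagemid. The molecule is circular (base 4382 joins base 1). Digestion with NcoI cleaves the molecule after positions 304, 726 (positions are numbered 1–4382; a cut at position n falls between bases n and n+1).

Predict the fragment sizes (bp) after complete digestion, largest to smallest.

Circular molecule, 2 cuts → 2 fragments:
  726 − 304 = 422 bp
  wrap: 4382 − 726 + 304 = 3960 bp
Sorted largest to smallest: 3960, 422 bp.

3960, 422 bp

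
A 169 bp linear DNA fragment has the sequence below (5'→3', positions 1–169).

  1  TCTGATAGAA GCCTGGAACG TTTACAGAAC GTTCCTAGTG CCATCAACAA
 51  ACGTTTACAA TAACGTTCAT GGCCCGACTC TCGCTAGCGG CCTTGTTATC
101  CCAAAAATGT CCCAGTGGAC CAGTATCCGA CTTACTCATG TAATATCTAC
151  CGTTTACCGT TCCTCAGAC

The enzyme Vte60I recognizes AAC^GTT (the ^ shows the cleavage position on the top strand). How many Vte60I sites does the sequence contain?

AACGTT occurs starting at positions 17, 28, 50, 62.
Vte60I cuts at 4 sites.

4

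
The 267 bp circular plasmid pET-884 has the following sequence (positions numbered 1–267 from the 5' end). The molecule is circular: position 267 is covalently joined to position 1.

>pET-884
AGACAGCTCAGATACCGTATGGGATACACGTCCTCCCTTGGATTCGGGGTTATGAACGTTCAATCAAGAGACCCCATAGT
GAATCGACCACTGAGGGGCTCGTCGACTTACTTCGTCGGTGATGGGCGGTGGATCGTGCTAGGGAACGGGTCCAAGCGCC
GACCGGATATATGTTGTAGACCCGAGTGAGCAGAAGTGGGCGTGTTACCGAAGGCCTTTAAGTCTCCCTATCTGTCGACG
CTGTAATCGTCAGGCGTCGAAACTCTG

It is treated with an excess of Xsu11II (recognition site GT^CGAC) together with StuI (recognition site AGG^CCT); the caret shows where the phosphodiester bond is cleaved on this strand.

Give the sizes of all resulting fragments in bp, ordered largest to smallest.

Xsu11II sites (GTCGAC) start at positions 102, 234.
Xsu11II cuts after base 2 of each site, so after positions 103, 235.
The StuI site (AGGCCT) starts at position 212.
StuI cuts after base 3 of each site, so after position 214.
Combined cut positions: 103, 214, 235.
Circular molecule, 3 cuts → 3 fragments:
  104–214 → 111 bp
  215–235 → 21 bp
  236–267 then 1–103 → 32 + 103 = 135 bp
Sorted largest to smallest: 135, 111, 21 bp.

135, 111, 21 bp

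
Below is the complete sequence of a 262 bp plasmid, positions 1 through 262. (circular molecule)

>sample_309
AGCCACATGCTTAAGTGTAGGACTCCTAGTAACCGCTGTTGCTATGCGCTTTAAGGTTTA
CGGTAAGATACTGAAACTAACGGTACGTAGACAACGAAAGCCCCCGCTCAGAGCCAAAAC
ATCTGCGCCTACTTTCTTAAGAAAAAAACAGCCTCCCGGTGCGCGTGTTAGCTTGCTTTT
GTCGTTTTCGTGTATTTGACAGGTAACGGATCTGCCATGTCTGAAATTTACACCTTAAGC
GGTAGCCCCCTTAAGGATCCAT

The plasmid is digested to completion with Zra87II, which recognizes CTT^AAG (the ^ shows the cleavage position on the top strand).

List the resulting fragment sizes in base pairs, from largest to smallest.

Zra87II sites (CTTAAG) start at positions 10, 136, 234, 250.
Zra87II cuts after base 3 of each site, so after positions 12, 138, 236, 252.
Circular molecule, 4 cuts → 4 fragments:
  13–138 → 126 bp
  139–236 → 98 bp
  237–252 → 16 bp
  253–262 then 1–12 → 10 + 12 = 22 bp
Sorted largest to smallest: 126, 98, 22, 16 bp.

126, 98, 22, 16 bp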